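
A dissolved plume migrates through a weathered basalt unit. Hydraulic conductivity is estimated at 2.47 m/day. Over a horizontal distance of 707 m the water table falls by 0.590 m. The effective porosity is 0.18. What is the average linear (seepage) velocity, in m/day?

Hydraulic gradient i = Δh / L = 0.590 / 707 = 0.0008345.
Darcy flux q = K · i = 2.470 × 0.0008345 = 0.002061 m/day.
Seepage velocity v = q / n_e = 0.002061 / 0.18 = 0.01145 m/day.

0.0115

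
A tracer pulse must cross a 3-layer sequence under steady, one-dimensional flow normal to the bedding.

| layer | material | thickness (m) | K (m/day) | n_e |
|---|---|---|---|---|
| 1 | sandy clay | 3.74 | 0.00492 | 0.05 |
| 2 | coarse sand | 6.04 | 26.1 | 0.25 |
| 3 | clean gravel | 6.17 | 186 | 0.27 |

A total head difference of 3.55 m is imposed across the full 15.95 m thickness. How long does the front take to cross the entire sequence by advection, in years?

1.97

With flow normal to the layers, continuity requires the same specific discharge q through every layer.
Σ(b_i/K_i) = 3.74/0.00492 + 6.04/26.1 + 6.17/186 = 760.4 d.
q = Δh / Σ(b_i/K_i) = 3.55 / 760.4 = 0.004668 m/day.
In each layer the seepage velocity is v_i = q/n_i, so the layer transit time is t_i = b_i·n_i / q:
  layer 1 (sandy clay): t_1 = 3.74 × 0.05 / 0.004668 = 40.06 d
  layer 2 (coarse sand): t_2 = 6.04 × 0.25 / 0.004668 = 323.4 d
  layer 3 (clean gravel): t_3 = 6.17 × 0.27 / 0.004668 = 356.8 d
Total t = Σ t_i = 720.3 days = 1.972 years.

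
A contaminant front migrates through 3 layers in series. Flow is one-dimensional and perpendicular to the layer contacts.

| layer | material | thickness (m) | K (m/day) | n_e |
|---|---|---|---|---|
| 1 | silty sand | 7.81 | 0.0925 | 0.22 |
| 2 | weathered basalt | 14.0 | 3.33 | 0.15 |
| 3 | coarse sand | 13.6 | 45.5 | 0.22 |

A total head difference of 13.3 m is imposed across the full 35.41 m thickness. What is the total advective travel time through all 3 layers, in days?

With flow normal to the layers, continuity requires the same specific discharge q through every layer.
Σ(b_i/K_i) = 7.81/0.0925 + 14.0/3.33 + 13.6/45.5 = 88.94 d.
q = Δh / Σ(b_i/K_i) = 13.3 / 88.94 = 0.1495 m/day.
In each layer the seepage velocity is v_i = q/n_i, so the layer transit time is t_i = b_i·n_i / q:
  layer 1 (silty sand): t_1 = 7.81 × 0.22 / 0.1495 = 11.49 d
  layer 2 (weathered basalt): t_2 = 14.0 × 0.15 / 0.1495 = 14.04 d
  layer 3 (coarse sand): t_3 = 13.6 × 0.22 / 0.1495 = 20.01 d
Total t = Σ t_i = 45.54 days.

45.5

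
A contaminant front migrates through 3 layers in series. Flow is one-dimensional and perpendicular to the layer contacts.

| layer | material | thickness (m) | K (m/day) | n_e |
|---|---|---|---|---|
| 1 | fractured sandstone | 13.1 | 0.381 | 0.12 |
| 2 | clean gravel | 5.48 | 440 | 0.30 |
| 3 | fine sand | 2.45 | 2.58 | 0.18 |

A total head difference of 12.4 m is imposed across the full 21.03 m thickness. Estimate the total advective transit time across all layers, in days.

10.4

With flow normal to the layers, continuity requires the same specific discharge q through every layer.
Σ(b_i/K_i) = 13.1/0.381 + 5.48/440 + 2.45/2.58 = 35.35 d.
q = Δh / Σ(b_i/K_i) = 12.4 / 35.35 = 0.3508 m/day.
In each layer the seepage velocity is v_i = q/n_i, so the layer transit time is t_i = b_i·n_i / q:
  layer 1 (fractured sandstone): t_1 = 13.1 × 0.12 / 0.3508 = 4.481 d
  layer 2 (clean gravel): t_2 = 5.48 × 0.30 / 0.3508 = 4.686 d
  layer 3 (fine sand): t_3 = 2.45 × 0.18 / 0.3508 = 1.257 d
Total t = Σ t_i = 10.42 days.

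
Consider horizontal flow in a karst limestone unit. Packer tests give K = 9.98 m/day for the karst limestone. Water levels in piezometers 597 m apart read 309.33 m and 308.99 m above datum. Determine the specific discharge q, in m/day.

Hydraulic gradient i = (309.33 − 308.99) / 597 = 0.34 / 597 = 0.0005695.
Specific discharge q = K · i = 9.980 × 0.0005695 = 0.005684 m/day.

0.00568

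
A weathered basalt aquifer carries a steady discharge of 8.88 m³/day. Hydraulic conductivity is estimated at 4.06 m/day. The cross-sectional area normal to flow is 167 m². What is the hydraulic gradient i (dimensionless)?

0.0131

From Q = K·A·i, i = Q / (K·A) = 8.88 / (4.060 × 167.0) = 0.01310.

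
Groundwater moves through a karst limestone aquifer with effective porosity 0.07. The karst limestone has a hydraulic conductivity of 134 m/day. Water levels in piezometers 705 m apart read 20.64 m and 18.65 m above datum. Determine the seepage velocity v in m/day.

5.40

Hydraulic gradient i = (20.64 − 18.65) / 705 = 1.99 / 705 = 0.002823.
Darcy flux q = K · i = 134.0 × 0.002823 = 0.3782 m/day.
Seepage velocity v = q / n_e = 0.3782 / 0.07 = 5.403 m/day.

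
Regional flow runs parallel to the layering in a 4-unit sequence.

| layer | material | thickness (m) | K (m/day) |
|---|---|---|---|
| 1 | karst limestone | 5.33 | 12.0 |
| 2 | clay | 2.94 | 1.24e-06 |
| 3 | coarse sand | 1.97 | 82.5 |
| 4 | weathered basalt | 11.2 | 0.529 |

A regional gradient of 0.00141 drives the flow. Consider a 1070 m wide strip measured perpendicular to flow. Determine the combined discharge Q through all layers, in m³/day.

Flow is parallel to layering, so each bed carries its own Darcy discharge and the transmissivities add.
Σ(K_i·b_i) = 12.0×5.33 + 1.24e-06×2.94 + 82.5×1.97 + 0.529×11.2 = 232.4 m²/day.
Hydraulic gradient i = 0.00141.
Q = Σ(K_i·b_i) · W · i = 232.4 × 1070 × 0.001410 = 350.6 m³/day.

351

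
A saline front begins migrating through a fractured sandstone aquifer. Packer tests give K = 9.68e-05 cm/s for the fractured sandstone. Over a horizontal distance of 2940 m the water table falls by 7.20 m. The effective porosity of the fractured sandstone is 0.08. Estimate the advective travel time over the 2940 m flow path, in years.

3140

Convert K: 9.68e-05 cm/s × 864 = 0.08364 m/day.
Hydraulic gradient i = Δh / L = 7.20 / 2940 = 0.002449.
Darcy flux q = K · i = 0.08364 × 0.002449 = 0.0002048 m/day.
Seepage velocity v = q / n_e = 0.0002048 / 0.08 = 0.002560 m/day.
Travel time t = L / v = 2940 / 0.002560 = 1.148e+06 days = 3144 years.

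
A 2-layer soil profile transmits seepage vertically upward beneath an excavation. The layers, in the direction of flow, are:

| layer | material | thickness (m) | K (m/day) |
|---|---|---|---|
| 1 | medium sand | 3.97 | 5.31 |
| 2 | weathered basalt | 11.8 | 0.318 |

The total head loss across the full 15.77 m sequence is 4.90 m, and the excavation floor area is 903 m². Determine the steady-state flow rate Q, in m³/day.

117

Flow is perpendicular to layering, so the layers act in series and the equivalent K is the thickness-weighted harmonic mean.
Total thickness L = 3.97 + 11.8 = 15.77 m.
Σ(b_i/K_i) = 3.97/5.31 + 11.8/0.318 = 37.85 d.
K_eq = L / Σ(b_i/K_i) = 15.77 / 37.85 = 0.4166 m/day.
Q = K_eq · A · (Δh/L) = 0.4166 × 903 × (4.90/15.77) = 116.9 m³/day.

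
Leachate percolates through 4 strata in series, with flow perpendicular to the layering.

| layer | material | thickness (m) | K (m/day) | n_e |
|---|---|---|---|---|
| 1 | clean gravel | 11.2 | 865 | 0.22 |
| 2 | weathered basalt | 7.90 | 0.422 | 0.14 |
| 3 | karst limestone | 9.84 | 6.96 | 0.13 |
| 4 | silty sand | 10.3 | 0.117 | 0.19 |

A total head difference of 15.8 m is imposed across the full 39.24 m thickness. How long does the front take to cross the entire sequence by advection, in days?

46.6

With flow normal to the layers, continuity requires the same specific discharge q through every layer.
Σ(b_i/K_i) = 11.2/865 + 7.90/0.422 + 9.84/6.96 + 10.3/0.117 = 108.2 d.
q = Δh / Σ(b_i/K_i) = 15.8 / 108.2 = 0.1461 m/day.
In each layer the seepage velocity is v_i = q/n_i, so the layer transit time is t_i = b_i·n_i / q:
  layer 1 (clean gravel): t_1 = 11.2 × 0.22 / 0.1461 = 16.87 d
  layer 2 (weathered basalt): t_2 = 7.90 × 0.14 / 0.1461 = 7.573 d
  layer 3 (karst limestone): t_3 = 9.84 × 0.13 / 0.1461 = 8.759 d
  layer 4 (silty sand): t_4 = 10.3 × 0.19 / 0.1461 = 13.40 d
Total t = Σ t_i = 46.60 days.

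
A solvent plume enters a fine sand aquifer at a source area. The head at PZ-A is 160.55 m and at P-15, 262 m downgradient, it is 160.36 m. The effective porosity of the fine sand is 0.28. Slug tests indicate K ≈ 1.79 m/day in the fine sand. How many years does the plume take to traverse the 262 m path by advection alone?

155

Hydraulic gradient i = (160.55 − 160.36) / 262 = 0.19 / 262 = 0.0007252.
Darcy flux q = K · i = 1.790 × 0.0007252 = 0.001298 m/day.
Seepage velocity v = q / n_e = 0.001298 / 0.28 = 0.004636 m/day.
Travel time t = L / v = 262 / 0.004636 = 56514 days = 154.7 years.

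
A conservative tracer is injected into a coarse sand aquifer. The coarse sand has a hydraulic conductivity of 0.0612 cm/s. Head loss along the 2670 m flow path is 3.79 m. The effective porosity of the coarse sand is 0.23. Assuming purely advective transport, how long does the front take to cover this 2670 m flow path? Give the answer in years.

22.4

Convert K: 0.0612 cm/s × 864 = 52.88 m/day.
Hydraulic gradient i = Δh / L = 3.79 / 2670 = 0.001419.
Darcy flux q = K · i = 52.88 × 0.001419 = 0.07506 m/day.
Seepage velocity v = q / n_e = 0.07506 / 0.23 = 0.3263 m/day.
Travel time t = L / v = 2670 / 0.3263 = 8182 days = 22.40 years.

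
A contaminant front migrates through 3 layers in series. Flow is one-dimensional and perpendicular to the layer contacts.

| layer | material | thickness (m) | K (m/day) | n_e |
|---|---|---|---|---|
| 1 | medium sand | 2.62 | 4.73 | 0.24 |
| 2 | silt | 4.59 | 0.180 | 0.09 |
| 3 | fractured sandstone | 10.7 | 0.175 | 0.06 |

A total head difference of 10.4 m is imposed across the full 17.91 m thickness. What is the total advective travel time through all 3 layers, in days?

With flow normal to the layers, continuity requires the same specific discharge q through every layer.
Σ(b_i/K_i) = 2.62/4.73 + 4.59/0.180 + 10.7/0.175 = 87.20 d.
q = Δh / Σ(b_i/K_i) = 10.4 / 87.20 = 0.1193 m/day.
In each layer the seepage velocity is v_i = q/n_i, so the layer transit time is t_i = b_i·n_i / q:
  layer 1 (medium sand): t_1 = 2.62 × 0.24 / 0.1193 = 5.272 d
  layer 2 (silt): t_2 = 4.59 × 0.09 / 0.1193 = 3.464 d
  layer 3 (fractured sandstone): t_3 = 10.7 × 0.06 / 0.1193 = 5.383 d
Total t = Σ t_i = 14.12 days.

14.1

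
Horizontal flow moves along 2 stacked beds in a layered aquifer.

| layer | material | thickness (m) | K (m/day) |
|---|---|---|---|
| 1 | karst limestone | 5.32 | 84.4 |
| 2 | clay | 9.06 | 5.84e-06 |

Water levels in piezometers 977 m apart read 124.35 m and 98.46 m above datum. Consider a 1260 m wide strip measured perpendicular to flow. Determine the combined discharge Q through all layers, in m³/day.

Flow is parallel to layering, so each bed carries its own Darcy discharge and the transmissivities add.
Σ(K_i·b_i) = 84.4×5.32 + 5.84e-06×9.06 = 449.0 m²/day.
Hydraulic gradient i = (124.35 − 98.46) / 977 = 25.89 / 977 = 0.02650.
Q = Σ(K_i·b_i) · W · i = 449.0 × 1260 × 0.02650 = 14992 m³/day.

15000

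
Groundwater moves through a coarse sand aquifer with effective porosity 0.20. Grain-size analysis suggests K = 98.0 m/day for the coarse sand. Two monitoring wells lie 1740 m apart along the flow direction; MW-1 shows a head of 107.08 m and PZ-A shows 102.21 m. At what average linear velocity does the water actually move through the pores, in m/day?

1.37

Hydraulic gradient i = (107.08 − 102.21) / 1740 = 4.87 / 1740 = 0.002799.
Darcy flux q = K · i = 98.00 × 0.002799 = 0.2743 m/day.
Seepage velocity v = q / n_e = 0.2743 / 0.20 = 1.371 m/day.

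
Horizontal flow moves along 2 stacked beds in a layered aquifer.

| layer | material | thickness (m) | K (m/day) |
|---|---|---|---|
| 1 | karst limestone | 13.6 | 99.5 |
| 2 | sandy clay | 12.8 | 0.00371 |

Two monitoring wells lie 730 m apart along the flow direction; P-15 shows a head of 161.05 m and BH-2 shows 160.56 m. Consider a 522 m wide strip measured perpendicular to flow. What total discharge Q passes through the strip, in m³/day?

Flow is parallel to layering, so each bed carries its own Darcy discharge and the transmissivities add.
Σ(K_i·b_i) = 99.5×13.6 + 0.00371×12.8 = 1353 m²/day.
Hydraulic gradient i = (161.05 − 160.56) / 730 = 0.49 / 730 = 0.0006712.
Q = Σ(K_i·b_i) · W · i = 1353 × 522 × 0.0006712 = 474.2 m³/day.

474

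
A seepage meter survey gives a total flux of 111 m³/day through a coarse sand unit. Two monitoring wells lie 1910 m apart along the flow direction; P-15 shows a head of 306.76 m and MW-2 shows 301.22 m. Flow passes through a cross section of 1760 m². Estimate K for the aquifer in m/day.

21.7

Hydraulic gradient i = (306.76 − 301.22) / 1910 = 5.54 / 1910 = 0.002901.
From Q = K·A·i, K = Q / (A·i) = 111 / (1760 × 0.002901) = 21.74 m/day.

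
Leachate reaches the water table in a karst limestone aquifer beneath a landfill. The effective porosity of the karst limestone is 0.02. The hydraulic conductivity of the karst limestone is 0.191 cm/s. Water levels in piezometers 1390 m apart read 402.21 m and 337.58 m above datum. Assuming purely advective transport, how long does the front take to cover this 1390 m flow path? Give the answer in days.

3.62

Convert K: 0.191 cm/s × 864 = 165.0 m/day.
Hydraulic gradient i = (402.21 − 337.58) / 1390 = 64.63 / 1390 = 0.04650.
Darcy flux q = K · i = 165.0 × 0.04650 = 7.673 m/day.
Seepage velocity v = q / n_e = 7.673 / 0.02 = 383.7 m/day.
Travel time t = L / v = 1390 / 383.7 = 3.623 days.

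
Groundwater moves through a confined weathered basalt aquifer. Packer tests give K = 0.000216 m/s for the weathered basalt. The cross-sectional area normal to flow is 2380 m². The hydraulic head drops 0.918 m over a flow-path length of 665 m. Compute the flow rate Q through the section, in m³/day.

61.3

Convert K: 0.000216 m/s × 86400 = 18.66 m/day.
Hydraulic gradient i = Δh / L = 0.918 / 665 = 0.001380.
Darcy's law: Q = K · A · i = 18.66 × 2380 × 0.001380 = 61.31 m³/day.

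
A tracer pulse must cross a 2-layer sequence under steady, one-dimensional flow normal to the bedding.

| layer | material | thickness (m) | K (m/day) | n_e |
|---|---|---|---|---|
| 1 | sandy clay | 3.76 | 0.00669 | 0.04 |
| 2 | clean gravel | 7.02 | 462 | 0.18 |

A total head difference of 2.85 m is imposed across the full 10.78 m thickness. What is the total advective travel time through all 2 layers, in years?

With flow normal to the layers, continuity requires the same specific discharge q through every layer.
Σ(b_i/K_i) = 3.76/0.00669 + 7.02/462 = 562.0 d.
q = Δh / Σ(b_i/K_i) = 2.85 / 562.0 = 0.005071 m/day.
In each layer the seepage velocity is v_i = q/n_i, so the layer transit time is t_i = b_i·n_i / q:
  layer 1 (sandy clay): t_1 = 3.76 × 0.04 / 0.005071 = 29.66 d
  layer 2 (clean gravel): t_2 = 7.02 × 0.18 / 0.005071 = 249.2 d
Total t = Σ t_i = 278.9 days = 0.7635 years.

0.763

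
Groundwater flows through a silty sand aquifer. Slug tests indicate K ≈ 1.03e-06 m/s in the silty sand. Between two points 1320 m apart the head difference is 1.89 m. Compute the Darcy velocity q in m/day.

Convert K: 1.03e-06 m/s × 86400 = 0.08899 m/day.
Hydraulic gradient i = Δh / L = 1.89 / 1320 = 0.001432.
Specific discharge q = K · i = 0.08899 × 0.001432 = 0.0001274 m/day.

0.000127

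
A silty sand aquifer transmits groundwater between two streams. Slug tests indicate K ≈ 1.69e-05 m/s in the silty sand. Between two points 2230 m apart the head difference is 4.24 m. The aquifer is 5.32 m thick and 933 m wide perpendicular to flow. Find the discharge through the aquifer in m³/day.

Convert K: 1.69e-05 m/s × 86400 = 1.460 m/day.
Cross-sectional area A = 933 × 5.32 = 4964 m².
Hydraulic gradient i = Δh / L = 4.24 / 2230 = 0.001901.
Darcy's law: Q = K · A · i = 1.460 × 4964 × 0.001901 = 13.78 m³/day.

13.8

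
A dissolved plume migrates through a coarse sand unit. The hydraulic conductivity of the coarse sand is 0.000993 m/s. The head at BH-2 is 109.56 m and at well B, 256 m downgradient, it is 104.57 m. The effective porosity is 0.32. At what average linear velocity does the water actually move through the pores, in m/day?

Convert K: 0.000993 m/s × 86400 = 85.80 m/day.
Hydraulic gradient i = (109.56 − 104.57) / 256 = 4.99 / 256 = 0.01949.
Darcy flux q = K · i = 85.80 × 0.01949 = 1.672 m/day.
Seepage velocity v = q / n_e = 1.672 / 0.32 = 5.226 m/day.

5.23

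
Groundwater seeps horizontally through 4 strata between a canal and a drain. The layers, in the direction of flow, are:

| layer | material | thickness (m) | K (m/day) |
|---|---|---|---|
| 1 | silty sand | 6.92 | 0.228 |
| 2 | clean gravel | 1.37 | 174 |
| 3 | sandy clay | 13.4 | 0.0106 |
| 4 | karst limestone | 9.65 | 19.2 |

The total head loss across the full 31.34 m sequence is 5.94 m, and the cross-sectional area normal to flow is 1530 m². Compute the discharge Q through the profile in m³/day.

7.02

Flow is perpendicular to layering, so the layers act in series and the equivalent K is the thickness-weighted harmonic mean.
Total thickness L = 6.92 + 1.37 + 13.4 + 9.65 = 31.34 m.
Σ(b_i/K_i) = 6.92/0.228 + 1.37/174 + 13.4/0.0106 + 9.65/19.2 = 1295 d.
K_eq = L / Σ(b_i/K_i) = 31.34 / 1295 = 0.02420 m/day.
Q = K_eq · A · (Δh/L) = 0.02420 × 1530 × (5.94/31.34) = 7.018 m³/day.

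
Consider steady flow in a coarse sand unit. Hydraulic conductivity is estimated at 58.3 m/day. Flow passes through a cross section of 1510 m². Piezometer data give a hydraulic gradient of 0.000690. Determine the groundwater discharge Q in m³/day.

Hydraulic gradient i = 0.000690.
Darcy's law: Q = K · A · i = 58.30 × 1510 × 0.0006900 = 60.74 m³/day.

60.7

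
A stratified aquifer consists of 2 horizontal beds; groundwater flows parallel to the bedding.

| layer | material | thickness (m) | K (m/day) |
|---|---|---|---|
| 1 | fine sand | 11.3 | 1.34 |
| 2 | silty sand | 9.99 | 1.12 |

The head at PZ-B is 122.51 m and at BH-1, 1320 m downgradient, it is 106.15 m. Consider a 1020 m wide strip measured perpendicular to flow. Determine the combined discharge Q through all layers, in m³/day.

Flow is parallel to layering, so each bed carries its own Darcy discharge and the transmissivities add.
Σ(K_i·b_i) = 1.34×11.3 + 1.12×9.99 = 26.33 m²/day.
Hydraulic gradient i = (122.51 − 106.15) / 1320 = 16.36 / 1320 = 0.01239.
Q = Σ(K_i·b_i) · W · i = 26.33 × 1020 × 0.01239 = 332.9 m³/day.

333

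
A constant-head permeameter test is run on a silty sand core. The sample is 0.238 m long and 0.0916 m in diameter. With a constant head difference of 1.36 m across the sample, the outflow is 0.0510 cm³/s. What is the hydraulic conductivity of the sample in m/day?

0.117

Cross-sectional area A = π·(d/2)² = π × (0.0916/2)² = 0.006590 m².
Convert discharge: 0.0510 cm³/s = 5.100e-08 m³/s.
Darcy's law rearranged: K = Q·L / (A·Δh) = 5.100e-08 × 0.238 / (0.006590 × 1.36) = 1.354e-06 m/s = 0.1170 m/day.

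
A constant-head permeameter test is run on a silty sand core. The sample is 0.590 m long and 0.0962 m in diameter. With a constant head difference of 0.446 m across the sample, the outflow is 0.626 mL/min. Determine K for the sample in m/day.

0.164

Cross-sectional area A = π·(d/2)² = π × (0.0962/2)² = 0.007268 m².
Convert discharge: 0.626 mL/min = 1.043e-08 m³/s.
Darcy's law rearranged: K = Q·L / (A·Δh) = 1.043e-08 × 0.590 / (0.007268 × 0.446) = 1.899e-06 m/s = 0.1641 m/day.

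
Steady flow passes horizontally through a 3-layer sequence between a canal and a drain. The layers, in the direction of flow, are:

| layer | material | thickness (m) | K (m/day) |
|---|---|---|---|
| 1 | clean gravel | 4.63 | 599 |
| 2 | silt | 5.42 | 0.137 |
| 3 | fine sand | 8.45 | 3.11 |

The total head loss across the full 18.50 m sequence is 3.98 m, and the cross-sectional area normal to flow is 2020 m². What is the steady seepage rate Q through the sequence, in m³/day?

190

Flow is perpendicular to layering, so the layers act in series and the equivalent K is the thickness-weighted harmonic mean.
Total thickness L = 4.63 + 5.42 + 8.45 = 18.50 m.
Σ(b_i/K_i) = 4.63/599 + 5.42/0.137 + 8.45/3.11 = 42.29 d.
K_eq = L / Σ(b_i/K_i) = 18.50 / 42.29 = 0.4375 m/day.
Q = K_eq · A · (Δh/L) = 0.4375 × 2020 × (3.98/18.50) = 190.1 m³/day.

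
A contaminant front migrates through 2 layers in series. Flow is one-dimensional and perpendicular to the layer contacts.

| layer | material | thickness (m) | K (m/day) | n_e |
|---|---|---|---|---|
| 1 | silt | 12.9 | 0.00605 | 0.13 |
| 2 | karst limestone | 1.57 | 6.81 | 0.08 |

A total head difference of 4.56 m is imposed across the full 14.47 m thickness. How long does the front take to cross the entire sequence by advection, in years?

2.31

With flow normal to the layers, continuity requires the same specific discharge q through every layer.
Σ(b_i/K_i) = 12.9/0.00605 + 1.57/6.81 = 2132 d.
q = Δh / Σ(b_i/K_i) = 4.56 / 2132 = 0.002138 m/day.
In each layer the seepage velocity is v_i = q/n_i, so the layer transit time is t_i = b_i·n_i / q:
  layer 1 (silt): t_1 = 12.9 × 0.13 / 0.002138 = 784.2 d
  layer 2 (karst limestone): t_2 = 1.57 × 0.08 / 0.002138 = 58.74 d
Total t = Σ t_i = 843.0 days = 2.308 years.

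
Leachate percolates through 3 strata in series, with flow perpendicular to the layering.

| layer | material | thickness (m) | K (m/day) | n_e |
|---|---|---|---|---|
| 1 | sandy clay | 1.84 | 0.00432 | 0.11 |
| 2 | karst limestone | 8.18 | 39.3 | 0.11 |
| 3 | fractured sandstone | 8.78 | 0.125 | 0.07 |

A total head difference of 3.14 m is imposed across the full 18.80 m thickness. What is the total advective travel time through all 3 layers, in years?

0.743

With flow normal to the layers, continuity requires the same specific discharge q through every layer.
Σ(b_i/K_i) = 1.84/0.00432 + 8.18/39.3 + 8.78/0.125 = 496.4 d.
q = Δh / Σ(b_i/K_i) = 3.14 / 496.4 = 0.006326 m/day.
In each layer the seepage velocity is v_i = q/n_i, so the layer transit time is t_i = b_i·n_i / q:
  layer 1 (sandy clay): t_1 = 1.84 × 0.11 / 0.006326 = 32.00 d
  layer 2 (karst limestone): t_2 = 8.18 × 0.11 / 0.006326 = 142.2 d
  layer 3 (fractured sandstone): t_3 = 8.78 × 0.07 / 0.006326 = 97.16 d
Total t = Σ t_i = 271.4 days = 0.7430 years.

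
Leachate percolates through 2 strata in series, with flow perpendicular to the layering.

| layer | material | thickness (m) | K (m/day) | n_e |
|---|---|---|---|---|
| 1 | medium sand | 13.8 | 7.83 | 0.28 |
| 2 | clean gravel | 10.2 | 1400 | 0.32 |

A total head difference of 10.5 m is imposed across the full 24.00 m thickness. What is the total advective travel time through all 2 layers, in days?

1.20

With flow normal to the layers, continuity requires the same specific discharge q through every layer.
Σ(b_i/K_i) = 13.8/7.83 + 10.2/1400 = 1.770 d.
q = Δh / Σ(b_i/K_i) = 10.5 / 1.770 = 5.933 m/day.
In each layer the seepage velocity is v_i = q/n_i, so the layer transit time is t_i = b_i·n_i / q:
  layer 1 (medium sand): t_1 = 13.8 × 0.28 / 5.933 = 0.6513 d
  layer 2 (clean gravel): t_2 = 10.2 × 0.32 / 5.933 = 0.5501 d
Total t = Σ t_i = 1.201 days.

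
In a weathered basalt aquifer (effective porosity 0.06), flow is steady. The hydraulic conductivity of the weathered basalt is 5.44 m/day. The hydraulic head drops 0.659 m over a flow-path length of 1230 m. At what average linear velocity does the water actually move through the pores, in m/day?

Hydraulic gradient i = Δh / L = 0.659 / 1230 = 0.0005358.
Darcy flux q = K · i = 5.440 × 0.0005358 = 0.002915 m/day.
Seepage velocity v = q / n_e = 0.002915 / 0.06 = 0.04858 m/day.

0.0486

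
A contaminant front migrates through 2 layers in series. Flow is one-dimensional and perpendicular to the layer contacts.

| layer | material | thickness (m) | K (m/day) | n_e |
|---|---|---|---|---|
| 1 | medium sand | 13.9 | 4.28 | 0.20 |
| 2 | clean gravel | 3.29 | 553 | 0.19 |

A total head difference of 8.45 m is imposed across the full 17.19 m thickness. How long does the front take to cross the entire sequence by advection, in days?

1.31

With flow normal to the layers, continuity requires the same specific discharge q through every layer.
Σ(b_i/K_i) = 13.9/4.28 + 3.29/553 = 3.254 d.
q = Δh / Σ(b_i/K_i) = 8.45 / 3.254 = 2.597 m/day.
In each layer the seepage velocity is v_i = q/n_i, so the layer transit time is t_i = b_i·n_i / q:
  layer 1 (medium sand): t_1 = 13.9 × 0.20 / 2.597 = 1.070 d
  layer 2 (clean gravel): t_2 = 3.29 × 0.19 / 2.597 = 0.2407 d
Total t = Σ t_i = 1.311 days.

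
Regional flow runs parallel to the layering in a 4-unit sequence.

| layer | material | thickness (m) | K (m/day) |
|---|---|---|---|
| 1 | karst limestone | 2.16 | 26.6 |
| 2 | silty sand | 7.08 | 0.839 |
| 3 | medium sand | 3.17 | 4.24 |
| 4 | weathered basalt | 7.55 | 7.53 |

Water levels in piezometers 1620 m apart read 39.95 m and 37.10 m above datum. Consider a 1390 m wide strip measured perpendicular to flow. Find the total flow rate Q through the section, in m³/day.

327

Flow is parallel to layering, so each bed carries its own Darcy discharge and the transmissivities add.
Σ(K_i·b_i) = 26.6×2.16 + 0.839×7.08 + 4.24×3.17 + 7.53×7.55 = 133.7 m²/day.
Hydraulic gradient i = (39.95 − 37.10) / 1620 = 2.85 / 1620 = 0.001759.
Q = Σ(K_i·b_i) · W · i = 133.7 × 1390 × 0.001759 = 326.9 m³/day.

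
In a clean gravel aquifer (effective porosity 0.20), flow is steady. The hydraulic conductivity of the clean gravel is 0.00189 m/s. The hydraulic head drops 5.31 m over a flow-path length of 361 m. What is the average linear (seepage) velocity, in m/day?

Convert K: 0.00189 m/s × 86400 = 163.3 m/day.
Hydraulic gradient i = Δh / L = 5.31 / 361 = 0.01471.
Darcy flux q = K · i = 163.3 × 0.01471 = 2.402 m/day.
Seepage velocity v = q / n_e = 2.402 / 0.20 = 12.01 m/day.

12.0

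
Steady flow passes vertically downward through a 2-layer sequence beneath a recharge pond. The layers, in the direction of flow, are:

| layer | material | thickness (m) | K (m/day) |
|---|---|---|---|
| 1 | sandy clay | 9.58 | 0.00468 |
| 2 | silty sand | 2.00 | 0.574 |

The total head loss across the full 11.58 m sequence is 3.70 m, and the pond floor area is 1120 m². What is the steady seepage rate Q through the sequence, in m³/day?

2.02

Flow is perpendicular to layering, so the layers act in series and the equivalent K is the thickness-weighted harmonic mean.
Total thickness L = 9.58 + 2.00 = 11.58 m.
Σ(b_i/K_i) = 9.58/0.00468 + 2.00/0.574 = 2050 d.
K_eq = L / Σ(b_i/K_i) = 11.58 / 2050 = 0.005647 m/day.
Q = K_eq · A · (Δh/L) = 0.005647 × 1120 × (3.70/11.58) = 2.021 m³/day.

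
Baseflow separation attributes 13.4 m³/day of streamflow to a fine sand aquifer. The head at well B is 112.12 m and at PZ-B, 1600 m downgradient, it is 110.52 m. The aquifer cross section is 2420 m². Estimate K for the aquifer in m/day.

Hydraulic gradient i = (112.12 − 110.52) / 1600 = 1.6 / 1600 = 0.001000.
From Q = K·A·i, K = Q / (A·i) = 13.4 / (2420 × 0.001000) = 5.537 m/day.

5.54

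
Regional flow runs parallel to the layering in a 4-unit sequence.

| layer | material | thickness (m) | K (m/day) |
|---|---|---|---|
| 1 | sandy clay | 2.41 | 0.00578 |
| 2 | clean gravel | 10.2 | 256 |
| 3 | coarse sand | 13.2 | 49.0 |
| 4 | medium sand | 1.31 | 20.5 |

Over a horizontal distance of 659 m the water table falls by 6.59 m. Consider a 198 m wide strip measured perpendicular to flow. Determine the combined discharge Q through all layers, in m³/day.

Flow is parallel to layering, so each bed carries its own Darcy discharge and the transmissivities add.
Σ(K_i·b_i) = 0.00578×2.41 + 256×10.2 + 49.0×13.2 + 20.5×1.31 = 3285 m²/day.
Hydraulic gradient i = Δh / L = 6.59 / 659 = 0.01000.
Q = Σ(K_i·b_i) · W · i = 3285 × 198 × 0.01000 = 6504 m³/day.

6500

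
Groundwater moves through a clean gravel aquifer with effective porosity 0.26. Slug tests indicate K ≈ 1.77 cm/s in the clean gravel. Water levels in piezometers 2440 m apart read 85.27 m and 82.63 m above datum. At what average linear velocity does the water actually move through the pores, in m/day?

6.36

Convert K: 1.77 cm/s × 864 = 1529 m/day.
Hydraulic gradient i = (85.27 − 82.63) / 2440 = 2.64 / 2440 = 0.001082.
Darcy flux q = K · i = 1529 × 0.001082 = 1.655 m/day.
Seepage velocity v = q / n_e = 1.655 / 0.26 = 6.364 m/day.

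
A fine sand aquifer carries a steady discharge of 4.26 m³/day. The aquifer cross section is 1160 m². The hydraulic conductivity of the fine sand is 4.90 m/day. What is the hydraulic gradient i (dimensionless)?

0.000749

From Q = K·A·i, i = Q / (K·A) = 4.26 / (4.900 × 1160) = 0.0007495.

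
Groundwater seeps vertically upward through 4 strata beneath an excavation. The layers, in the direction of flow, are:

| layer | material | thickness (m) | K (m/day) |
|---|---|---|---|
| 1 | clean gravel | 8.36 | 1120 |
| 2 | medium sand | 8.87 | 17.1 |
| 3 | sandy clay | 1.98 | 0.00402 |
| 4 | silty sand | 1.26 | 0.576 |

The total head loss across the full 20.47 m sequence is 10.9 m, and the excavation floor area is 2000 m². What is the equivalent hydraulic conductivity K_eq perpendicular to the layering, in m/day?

Flow is perpendicular to layering, so the layers act in series and the equivalent K is the thickness-weighted harmonic mean.
Total thickness L = 8.36 + 8.87 + 1.98 + 1.26 = 20.47 m.
Σ(b_i/K_i) = 8.36/1120 + 8.87/17.1 + 1.98/0.00402 + 1.26/0.576 = 495.3 d.
K_eq = L / Σ(b_i/K_i) = 20.47 / 495.3 = 0.04133 m/day.

0.0413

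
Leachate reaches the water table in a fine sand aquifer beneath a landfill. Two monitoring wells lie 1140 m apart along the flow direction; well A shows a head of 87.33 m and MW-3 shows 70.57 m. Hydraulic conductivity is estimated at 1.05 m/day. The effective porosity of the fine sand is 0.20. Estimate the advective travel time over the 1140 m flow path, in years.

Hydraulic gradient i = (87.33 − 70.57) / 1140 = 16.76 / 1140 = 0.01470.
Darcy flux q = K · i = 1.050 × 0.01470 = 0.01544 m/day.
Seepage velocity v = q / n_e = 0.01544 / 0.20 = 0.07718 m/day.
Travel time t = L / v = 1140 / 0.07718 = 14770 days = 40.44 years.

40.4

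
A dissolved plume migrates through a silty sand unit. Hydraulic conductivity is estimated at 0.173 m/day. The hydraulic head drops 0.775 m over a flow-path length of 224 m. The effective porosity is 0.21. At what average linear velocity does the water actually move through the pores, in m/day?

Hydraulic gradient i = Δh / L = 0.775 / 224 = 0.003460.
Darcy flux q = K · i = 0.1730 × 0.003460 = 0.0005985 m/day.
Seepage velocity v = q / n_e = 0.0005985 / 0.21 = 0.002850 m/day.

0.00285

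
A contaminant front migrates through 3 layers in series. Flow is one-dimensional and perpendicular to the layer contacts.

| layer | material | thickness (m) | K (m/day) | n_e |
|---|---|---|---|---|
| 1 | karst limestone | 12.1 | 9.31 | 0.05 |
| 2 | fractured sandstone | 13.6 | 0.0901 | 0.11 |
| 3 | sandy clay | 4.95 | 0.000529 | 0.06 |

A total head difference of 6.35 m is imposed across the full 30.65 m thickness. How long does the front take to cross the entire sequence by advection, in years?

9.83

With flow normal to the layers, continuity requires the same specific discharge q through every layer.
Σ(b_i/K_i) = 12.1/9.31 + 13.6/0.0901 + 4.95/0.000529 = 9510 d.
q = Δh / Σ(b_i/K_i) = 6.35 / 9510 = 0.0006678 m/day.
In each layer the seepage velocity is v_i = q/n_i, so the layer transit time is t_i = b_i·n_i / q:
  layer 1 (karst limestone): t_1 = 12.1 × 0.05 / 0.0006678 = 906.0 d
  layer 2 (fractured sandstone): t_2 = 13.6 × 0.11 / 0.0006678 = 2240 d
  layer 3 (sandy clay): t_3 = 4.95 × 0.06 / 0.0006678 = 444.8 d
Total t = Σ t_i = 3591 days = 9.832 years.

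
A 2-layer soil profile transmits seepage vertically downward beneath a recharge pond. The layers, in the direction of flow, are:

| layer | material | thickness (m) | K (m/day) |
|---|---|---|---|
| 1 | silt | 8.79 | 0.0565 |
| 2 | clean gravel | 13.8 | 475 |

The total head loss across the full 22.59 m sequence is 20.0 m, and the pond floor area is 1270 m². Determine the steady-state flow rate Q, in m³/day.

163

Flow is perpendicular to layering, so the layers act in series and the equivalent K is the thickness-weighted harmonic mean.
Total thickness L = 8.79 + 13.8 = 22.59 m.
Σ(b_i/K_i) = 8.79/0.0565 + 13.8/475 = 155.6 d.
K_eq = L / Σ(b_i/K_i) = 22.59 / 155.6 = 0.1452 m/day.
Q = K_eq · A · (Δh/L) = 0.1452 × 1270 × (20.0/22.59) = 163.2 m³/day.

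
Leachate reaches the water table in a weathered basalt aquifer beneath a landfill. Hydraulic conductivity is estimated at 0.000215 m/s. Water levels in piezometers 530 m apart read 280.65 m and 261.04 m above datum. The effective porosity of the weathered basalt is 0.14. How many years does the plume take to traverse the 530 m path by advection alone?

Convert K: 0.000215 m/s × 86400 = 18.58 m/day.
Hydraulic gradient i = (280.65 − 261.04) / 530 = 19.61 / 530 = 0.03700.
Darcy flux q = K · i = 18.58 × 0.03700 = 0.6873 m/day.
Seepage velocity v = q / n_e = 0.6873 / 0.14 = 4.909 m/day.
Travel time t = L / v = 530 / 4.909 = 108.0 days = 0.2956 years.

0.296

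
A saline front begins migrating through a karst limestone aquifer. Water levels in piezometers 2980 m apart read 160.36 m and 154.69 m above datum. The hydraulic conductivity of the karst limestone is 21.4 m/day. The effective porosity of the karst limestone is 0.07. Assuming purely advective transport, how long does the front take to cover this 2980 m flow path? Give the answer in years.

Hydraulic gradient i = (160.36 − 154.69) / 2980 = 5.67 / 2980 = 0.001903.
Darcy flux q = K · i = 21.40 × 0.001903 = 0.04072 m/day.
Seepage velocity v = q / n_e = 0.04072 / 0.07 = 0.5817 m/day.
Travel time t = L / v = 2980 / 0.5817 = 5123 days = 14.03 years.

14.0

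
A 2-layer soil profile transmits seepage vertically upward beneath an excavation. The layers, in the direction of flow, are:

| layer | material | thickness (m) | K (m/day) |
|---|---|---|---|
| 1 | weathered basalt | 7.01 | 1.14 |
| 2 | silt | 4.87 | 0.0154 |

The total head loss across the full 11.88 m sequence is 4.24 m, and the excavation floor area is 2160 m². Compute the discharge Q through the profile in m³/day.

28.4

Flow is perpendicular to layering, so the layers act in series and the equivalent K is the thickness-weighted harmonic mean.
Total thickness L = 7.01 + 4.87 = 11.88 m.
Σ(b_i/K_i) = 7.01/1.14 + 4.87/0.0154 = 322.4 d.
K_eq = L / Σ(b_i/K_i) = 11.88 / 322.4 = 0.03685 m/day.
Q = K_eq · A · (Δh/L) = 0.03685 × 2160 × (4.24/11.88) = 28.41 m³/day.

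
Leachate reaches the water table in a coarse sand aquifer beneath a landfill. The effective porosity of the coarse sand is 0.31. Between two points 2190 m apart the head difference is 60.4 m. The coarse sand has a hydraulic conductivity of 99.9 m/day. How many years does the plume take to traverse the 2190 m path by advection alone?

Hydraulic gradient i = Δh / L = 60.4 / 2190 = 0.02758.
Darcy flux q = K · i = 99.90 × 0.02758 = 2.755 m/day.
Seepage velocity v = q / n_e = 2.755 / 0.31 = 8.888 m/day.
Travel time t = L / v = 2190 / 8.888 = 246.4 days = 0.6746 years.

0.675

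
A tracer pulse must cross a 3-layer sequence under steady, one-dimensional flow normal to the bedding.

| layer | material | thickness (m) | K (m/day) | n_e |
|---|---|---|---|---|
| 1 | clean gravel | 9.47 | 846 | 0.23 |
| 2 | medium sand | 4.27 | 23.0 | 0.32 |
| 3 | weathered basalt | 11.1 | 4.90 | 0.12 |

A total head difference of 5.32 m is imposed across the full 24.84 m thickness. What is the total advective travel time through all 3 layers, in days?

2.26

With flow normal to the layers, continuity requires the same specific discharge q through every layer.
Σ(b_i/K_i) = 9.47/846 + 4.27/23.0 + 11.1/4.90 = 2.462 d.
q = Δh / Σ(b_i/K_i) = 5.32 / 2.462 = 2.161 m/day.
In each layer the seepage velocity is v_i = q/n_i, so the layer transit time is t_i = b_i·n_i / q:
  layer 1 (clean gravel): t_1 = 9.47 × 0.23 / 2.161 = 1.008 d
  layer 2 (medium sand): t_2 = 4.27 × 0.32 / 2.161 = 0.6324 d
  layer 3 (weathered basalt): t_3 = 11.1 × 0.12 / 2.161 = 0.6165 d
Total t = Σ t_i = 2.257 days.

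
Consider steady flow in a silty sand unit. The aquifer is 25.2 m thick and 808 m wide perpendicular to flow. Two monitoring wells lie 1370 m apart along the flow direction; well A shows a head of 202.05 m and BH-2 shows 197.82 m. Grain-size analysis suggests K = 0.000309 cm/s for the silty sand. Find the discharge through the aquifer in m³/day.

16.8

Convert K: 0.000309 cm/s × 864 = 0.2670 m/day.
Cross-sectional area A = 808 × 25.2 = 20362 m².
Hydraulic gradient i = (202.05 − 197.82) / 1370 = 4.23 / 1370 = 0.003088.
Darcy's law: Q = K · A · i = 0.2670 × 20362 × 0.003088 = 16.78 m³/day.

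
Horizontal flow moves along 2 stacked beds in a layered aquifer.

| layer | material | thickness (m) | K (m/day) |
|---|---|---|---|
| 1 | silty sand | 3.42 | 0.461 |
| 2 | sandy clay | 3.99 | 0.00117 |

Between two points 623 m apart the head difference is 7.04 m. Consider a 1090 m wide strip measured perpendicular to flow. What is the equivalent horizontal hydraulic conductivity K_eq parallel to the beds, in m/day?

0.213

Flow is parallel to layering, so each bed carries its own Darcy discharge and the transmissivities add.
Σ(K_i·b_i) = 0.461×3.42 + 0.00117×3.99 = 1.581 m²/day.
Total thickness b = 7.410 m, so K_eq = Σ(K_i·b_i)/b = 0.2134 m/day.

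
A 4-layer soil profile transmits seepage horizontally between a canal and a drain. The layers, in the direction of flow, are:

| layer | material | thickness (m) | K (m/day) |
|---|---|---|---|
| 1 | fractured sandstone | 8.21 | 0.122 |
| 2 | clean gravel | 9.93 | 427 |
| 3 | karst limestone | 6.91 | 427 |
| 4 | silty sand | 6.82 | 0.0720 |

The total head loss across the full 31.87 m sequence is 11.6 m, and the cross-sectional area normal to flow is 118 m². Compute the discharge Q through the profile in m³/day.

Flow is perpendicular to layering, so the layers act in series and the equivalent K is the thickness-weighted harmonic mean.
Total thickness L = 8.21 + 9.93 + 6.91 + 6.82 = 31.87 m.
Σ(b_i/K_i) = 8.21/0.122 + 9.93/427 + 6.91/427 + 6.82/0.0720 = 162.1 d.
K_eq = L / Σ(b_i/K_i) = 31.87 / 162.1 = 0.1967 m/day.
Q = K_eq · A · (Δh/L) = 0.1967 × 118 × (11.6/31.87) = 8.446 m³/day.

8.45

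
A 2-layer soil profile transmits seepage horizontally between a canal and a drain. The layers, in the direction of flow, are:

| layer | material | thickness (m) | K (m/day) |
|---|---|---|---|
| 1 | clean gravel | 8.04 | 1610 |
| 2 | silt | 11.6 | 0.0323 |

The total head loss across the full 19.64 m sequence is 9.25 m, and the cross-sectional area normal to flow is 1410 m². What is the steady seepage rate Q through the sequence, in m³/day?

36.3

Flow is perpendicular to layering, so the layers act in series and the equivalent K is the thickness-weighted harmonic mean.
Total thickness L = 8.04 + 11.6 = 19.64 m.
Σ(b_i/K_i) = 8.04/1610 + 11.6/0.0323 = 359.1 d.
K_eq = L / Σ(b_i/K_i) = 19.64 / 359.1 = 0.05469 m/day.
Q = K_eq · A · (Δh/L) = 0.05469 × 1410 × (9.25/19.64) = 36.32 m³/day.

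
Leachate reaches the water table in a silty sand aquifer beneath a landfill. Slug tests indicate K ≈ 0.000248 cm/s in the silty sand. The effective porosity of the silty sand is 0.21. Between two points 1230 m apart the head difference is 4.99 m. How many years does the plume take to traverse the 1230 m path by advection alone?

814

Convert K: 0.000248 cm/s × 864 = 0.2143 m/day.
Hydraulic gradient i = Δh / L = 4.99 / 1230 = 0.004057.
Darcy flux q = K · i = 0.2143 × 0.004057 = 0.0008693 m/day.
Seepage velocity v = q / n_e = 0.0008693 / 0.21 = 0.004139 m/day.
Travel time t = L / v = 1230 / 0.004139 = 2.971e+05 days = 813.5 years.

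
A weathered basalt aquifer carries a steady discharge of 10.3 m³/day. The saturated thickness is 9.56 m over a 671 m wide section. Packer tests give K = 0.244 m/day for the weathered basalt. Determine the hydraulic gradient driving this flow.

Cross-sectional area A = 671 × 9.56 = 6415 m².
From Q = K·A·i, i = Q / (K·A) = 10.3 / (0.2440 × 6415) = 0.006581.

0.00658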